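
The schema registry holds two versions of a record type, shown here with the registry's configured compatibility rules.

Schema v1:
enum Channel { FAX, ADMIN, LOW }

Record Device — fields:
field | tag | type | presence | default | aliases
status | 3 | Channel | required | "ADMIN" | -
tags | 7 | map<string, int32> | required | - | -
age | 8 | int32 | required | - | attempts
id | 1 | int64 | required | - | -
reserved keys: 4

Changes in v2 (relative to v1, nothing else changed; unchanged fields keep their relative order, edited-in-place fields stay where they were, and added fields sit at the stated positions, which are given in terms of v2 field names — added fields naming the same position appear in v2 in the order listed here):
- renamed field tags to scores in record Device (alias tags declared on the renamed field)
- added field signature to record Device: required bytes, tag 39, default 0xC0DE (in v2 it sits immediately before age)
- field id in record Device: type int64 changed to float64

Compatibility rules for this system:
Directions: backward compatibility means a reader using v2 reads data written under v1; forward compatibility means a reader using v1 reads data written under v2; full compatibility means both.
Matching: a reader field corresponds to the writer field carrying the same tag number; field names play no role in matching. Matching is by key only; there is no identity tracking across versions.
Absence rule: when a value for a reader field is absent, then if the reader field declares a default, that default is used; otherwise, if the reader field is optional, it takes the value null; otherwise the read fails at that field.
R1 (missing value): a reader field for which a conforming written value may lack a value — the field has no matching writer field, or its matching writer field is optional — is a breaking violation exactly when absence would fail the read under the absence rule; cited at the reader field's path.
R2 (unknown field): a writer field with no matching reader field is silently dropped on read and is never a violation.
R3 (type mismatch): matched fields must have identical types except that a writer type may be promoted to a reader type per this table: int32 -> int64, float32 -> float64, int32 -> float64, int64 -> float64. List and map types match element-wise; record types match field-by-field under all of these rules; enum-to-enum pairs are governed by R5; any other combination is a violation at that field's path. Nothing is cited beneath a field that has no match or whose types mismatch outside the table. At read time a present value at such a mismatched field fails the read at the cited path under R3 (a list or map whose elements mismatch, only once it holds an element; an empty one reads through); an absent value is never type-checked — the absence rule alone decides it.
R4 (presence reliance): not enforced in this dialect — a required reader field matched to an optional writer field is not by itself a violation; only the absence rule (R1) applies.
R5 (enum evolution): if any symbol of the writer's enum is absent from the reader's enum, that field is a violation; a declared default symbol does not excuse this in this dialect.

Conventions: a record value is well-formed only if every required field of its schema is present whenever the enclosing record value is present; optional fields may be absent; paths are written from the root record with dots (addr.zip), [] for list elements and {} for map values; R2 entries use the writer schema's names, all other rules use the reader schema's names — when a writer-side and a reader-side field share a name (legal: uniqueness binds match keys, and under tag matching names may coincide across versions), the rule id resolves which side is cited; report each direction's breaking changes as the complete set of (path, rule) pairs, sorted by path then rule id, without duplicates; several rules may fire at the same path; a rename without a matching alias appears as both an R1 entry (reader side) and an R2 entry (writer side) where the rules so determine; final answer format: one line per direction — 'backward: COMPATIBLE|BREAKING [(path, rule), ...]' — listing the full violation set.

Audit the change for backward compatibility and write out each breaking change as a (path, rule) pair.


backward: COMPATIBLE []

each type pair in Device: writer, then reader
checking backward for Device: reader v2 against writer v1:
  status: paired with writer status (Channel -> Channel; writer required)
  scores: paired with writer tags (map<string, int32> -> map<string, int32>; writer required)
  signature: no writer-side match
  age: paired with writer age (int32 -> int32; writer required)
  id: paired with writer id (int64 -> float64; writer required)
  => no violations; backward on Device: COMPATIBLE
ruling out the remaining Device differences:
  renamed field tags to scores in record Device (alias tags declared on the renamed field) -> no rule fires on it in Device's dialect; the asked verdict holds
  added field signature to record Device: required bytes, tag 39, default 0xC0DE (in v2 it sits immediately before age) -> no rule fires on it in Device's dialect; the asked verdict holds
  field id in record Device: type int64 changed to float64 -> affects forward compatibility only, which is not asked


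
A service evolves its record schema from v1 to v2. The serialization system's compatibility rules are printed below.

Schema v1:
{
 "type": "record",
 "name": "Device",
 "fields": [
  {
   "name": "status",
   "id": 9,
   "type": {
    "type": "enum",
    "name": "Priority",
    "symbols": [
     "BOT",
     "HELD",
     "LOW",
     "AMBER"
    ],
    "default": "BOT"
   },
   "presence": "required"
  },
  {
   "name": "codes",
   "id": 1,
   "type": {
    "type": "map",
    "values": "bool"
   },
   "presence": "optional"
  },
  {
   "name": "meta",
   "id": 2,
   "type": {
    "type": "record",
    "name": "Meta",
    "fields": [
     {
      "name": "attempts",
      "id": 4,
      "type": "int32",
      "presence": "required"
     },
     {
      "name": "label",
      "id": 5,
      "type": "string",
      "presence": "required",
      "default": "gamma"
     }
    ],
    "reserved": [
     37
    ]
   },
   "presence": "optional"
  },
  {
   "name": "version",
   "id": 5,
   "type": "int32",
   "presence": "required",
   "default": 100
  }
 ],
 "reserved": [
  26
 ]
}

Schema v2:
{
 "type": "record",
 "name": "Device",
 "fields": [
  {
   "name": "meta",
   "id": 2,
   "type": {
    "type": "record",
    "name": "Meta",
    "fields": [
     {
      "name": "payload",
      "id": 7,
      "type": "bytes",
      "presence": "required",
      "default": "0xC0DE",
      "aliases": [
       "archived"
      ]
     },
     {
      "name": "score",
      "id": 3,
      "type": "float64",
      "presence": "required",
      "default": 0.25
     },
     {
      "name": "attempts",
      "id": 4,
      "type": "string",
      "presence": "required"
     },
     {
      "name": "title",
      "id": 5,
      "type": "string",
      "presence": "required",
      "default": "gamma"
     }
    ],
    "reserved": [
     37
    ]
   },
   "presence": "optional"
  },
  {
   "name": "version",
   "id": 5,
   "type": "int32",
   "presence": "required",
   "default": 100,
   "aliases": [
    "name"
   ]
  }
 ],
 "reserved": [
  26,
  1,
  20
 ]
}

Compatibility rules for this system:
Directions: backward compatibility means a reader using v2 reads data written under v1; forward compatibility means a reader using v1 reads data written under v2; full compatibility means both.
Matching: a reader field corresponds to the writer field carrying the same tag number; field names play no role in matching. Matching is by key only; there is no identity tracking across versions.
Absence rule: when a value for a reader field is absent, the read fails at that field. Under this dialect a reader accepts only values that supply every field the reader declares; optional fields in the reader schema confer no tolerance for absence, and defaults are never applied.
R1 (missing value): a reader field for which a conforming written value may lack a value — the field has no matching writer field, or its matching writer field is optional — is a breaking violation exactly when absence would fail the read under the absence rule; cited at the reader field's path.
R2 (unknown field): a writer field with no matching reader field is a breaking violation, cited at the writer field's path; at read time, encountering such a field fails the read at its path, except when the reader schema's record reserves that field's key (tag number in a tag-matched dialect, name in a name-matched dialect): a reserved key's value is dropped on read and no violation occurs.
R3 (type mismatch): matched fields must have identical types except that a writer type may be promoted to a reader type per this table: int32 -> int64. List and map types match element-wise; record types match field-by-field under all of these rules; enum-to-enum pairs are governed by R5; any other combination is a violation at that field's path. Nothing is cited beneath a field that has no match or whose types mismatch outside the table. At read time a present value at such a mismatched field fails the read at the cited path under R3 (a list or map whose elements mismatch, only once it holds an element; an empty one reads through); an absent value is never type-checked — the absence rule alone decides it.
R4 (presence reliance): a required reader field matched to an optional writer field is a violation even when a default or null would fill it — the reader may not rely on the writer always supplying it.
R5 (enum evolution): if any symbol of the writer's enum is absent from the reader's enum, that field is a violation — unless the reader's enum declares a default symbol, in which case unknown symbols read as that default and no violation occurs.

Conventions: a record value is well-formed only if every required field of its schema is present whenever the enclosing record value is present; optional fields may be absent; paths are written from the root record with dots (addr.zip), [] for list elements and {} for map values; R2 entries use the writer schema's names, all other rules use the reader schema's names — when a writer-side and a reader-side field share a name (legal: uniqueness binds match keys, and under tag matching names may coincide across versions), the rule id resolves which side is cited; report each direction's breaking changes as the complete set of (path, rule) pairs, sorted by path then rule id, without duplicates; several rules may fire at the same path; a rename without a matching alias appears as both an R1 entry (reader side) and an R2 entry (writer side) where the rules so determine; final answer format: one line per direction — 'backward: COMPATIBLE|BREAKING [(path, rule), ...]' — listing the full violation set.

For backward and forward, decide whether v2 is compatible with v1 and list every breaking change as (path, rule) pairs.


backward: BREAKING [(meta, R1), (meta.attempts, R3), (meta.payload, R1), (meta.score, R1), (status, R2)]; forward: BREAKING [(codes, R1), (meta, R1), (meta.attempts, R3), (meta.payload, R2), (meta.score, R2), (status, R1)]

arrows below run writer -> reader for Device
backward pass over Device, reader schema v2, writer schema v1:
  Meta -> Meta, writer optional: meta aligns to meta
  int32 -> int32, writer required: version aligns to version
  writer field status has no reader counterpart
  writer field codes has no reader counterpart
  meta.payload: no writer match
  meta.score: no writer match
  int32 -> string, writer required: meta.attempts aligns to meta.attempts
  string -> string, writer required: meta.title aligns to meta.label
  rule R1 violated at meta
  rule R3 violated at meta.attempts
  rule R1 violated at meta.payload
  rule R1 violated at meta.score
  rule R2 violated at status
  => backward verdict for Device: BREAKING, 5 violation(s)
forward pass over Device, reader schema v1, writer schema v2:
  status: no writer match
  codes: no writer match
  Meta -> Meta, writer optional: meta aligns to meta
  int32 -> int32, writer required: version aligns to version
  string -> int32, writer required: meta.attempts aligns to meta.attempts
  string -> string, writer required: meta.label aligns to meta.title
  writer field meta.payload has no reader counterpart
  writer field meta.score has no reader counterpart
  rule R1 violated at codes
  rule R1 violated at meta
  rule R3 violated at meta.attempts
  rule R2 violated at meta.payload
  rule R2 violated at meta.score
  rule R1 violated at status
  => forward verdict for Device: BREAKING, 6 violation(s)


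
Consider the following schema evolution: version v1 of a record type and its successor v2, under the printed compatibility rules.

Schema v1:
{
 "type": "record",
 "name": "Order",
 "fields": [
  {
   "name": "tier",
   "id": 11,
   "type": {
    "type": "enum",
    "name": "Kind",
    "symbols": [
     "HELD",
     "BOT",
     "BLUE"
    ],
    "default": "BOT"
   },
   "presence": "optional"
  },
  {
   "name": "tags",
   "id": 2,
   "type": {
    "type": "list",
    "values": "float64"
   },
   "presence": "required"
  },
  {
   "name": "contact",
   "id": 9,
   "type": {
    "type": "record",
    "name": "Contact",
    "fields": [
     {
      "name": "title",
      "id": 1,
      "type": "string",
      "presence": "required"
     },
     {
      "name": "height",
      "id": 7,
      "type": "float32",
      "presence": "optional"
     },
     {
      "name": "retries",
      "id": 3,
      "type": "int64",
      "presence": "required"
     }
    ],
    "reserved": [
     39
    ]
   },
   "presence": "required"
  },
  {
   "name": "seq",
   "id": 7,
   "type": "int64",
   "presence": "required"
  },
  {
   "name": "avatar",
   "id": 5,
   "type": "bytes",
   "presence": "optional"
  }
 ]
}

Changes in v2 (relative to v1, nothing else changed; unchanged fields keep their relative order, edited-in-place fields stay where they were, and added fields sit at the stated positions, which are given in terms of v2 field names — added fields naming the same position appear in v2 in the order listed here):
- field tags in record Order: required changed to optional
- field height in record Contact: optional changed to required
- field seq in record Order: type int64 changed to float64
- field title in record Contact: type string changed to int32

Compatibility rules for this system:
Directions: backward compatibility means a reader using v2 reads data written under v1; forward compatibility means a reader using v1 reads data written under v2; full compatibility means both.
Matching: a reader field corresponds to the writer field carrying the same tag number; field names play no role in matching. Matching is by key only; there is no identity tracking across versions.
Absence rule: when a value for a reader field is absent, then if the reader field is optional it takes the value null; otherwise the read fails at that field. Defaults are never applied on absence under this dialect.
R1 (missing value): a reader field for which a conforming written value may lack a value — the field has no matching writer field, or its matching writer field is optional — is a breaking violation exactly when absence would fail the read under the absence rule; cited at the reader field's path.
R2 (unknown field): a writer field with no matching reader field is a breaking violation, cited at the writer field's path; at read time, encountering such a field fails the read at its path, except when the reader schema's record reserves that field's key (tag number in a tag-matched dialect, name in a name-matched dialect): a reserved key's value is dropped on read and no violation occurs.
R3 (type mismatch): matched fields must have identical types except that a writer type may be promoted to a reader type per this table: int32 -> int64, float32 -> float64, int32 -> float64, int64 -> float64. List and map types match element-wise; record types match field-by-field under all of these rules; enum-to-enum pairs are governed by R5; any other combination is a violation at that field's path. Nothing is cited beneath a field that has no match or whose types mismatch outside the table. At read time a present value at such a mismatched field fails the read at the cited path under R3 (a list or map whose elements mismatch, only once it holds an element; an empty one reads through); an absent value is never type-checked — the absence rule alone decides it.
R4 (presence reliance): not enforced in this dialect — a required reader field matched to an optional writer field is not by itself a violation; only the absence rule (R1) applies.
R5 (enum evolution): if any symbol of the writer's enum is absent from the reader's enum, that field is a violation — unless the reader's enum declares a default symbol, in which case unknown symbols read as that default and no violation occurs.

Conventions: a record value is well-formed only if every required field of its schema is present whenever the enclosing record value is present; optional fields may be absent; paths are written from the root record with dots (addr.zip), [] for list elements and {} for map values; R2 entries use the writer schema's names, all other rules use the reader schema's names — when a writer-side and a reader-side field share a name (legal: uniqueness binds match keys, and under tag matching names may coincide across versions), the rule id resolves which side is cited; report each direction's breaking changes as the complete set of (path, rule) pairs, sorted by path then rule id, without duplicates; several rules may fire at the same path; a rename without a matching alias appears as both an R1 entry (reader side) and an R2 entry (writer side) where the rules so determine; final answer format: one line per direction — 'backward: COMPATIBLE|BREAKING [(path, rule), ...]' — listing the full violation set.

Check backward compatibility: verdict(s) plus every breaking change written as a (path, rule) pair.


each type pair in Order: writer, then reader
backward for Order (reader v2, writer v1):
  tier: Kind -> Kind, writer optional; from tier
  tags: list<float64> -> list<float64>, writer required; from tags
  contact: Contact -> Contact, writer required; from contact
  seq: int64 -> float64, writer required; from seq
  avatar: bytes -> bytes, writer optional; from avatar
  contact.title: string -> int32, writer required; from contact.title
  contact.height: float32 -> float32, writer optional; from contact.height
  contact.retries: int64 -> int64, writer required; from contact.retries
  R1 fires at contact.height
  R3 fires at contact.title
  => backward verdict for Order: BREAKING, 2 violation(s)
remaining Order differences; none change what is asked:
  field tags in record Order: required changed to optional -> affects forward compatibility only, which is not asked
  field seq in record Order: type int64 changed to float64 -> affects forward compatibility only, which is not asked

backward: BREAKING [(contact.height, R1), (contact.title, R3)]


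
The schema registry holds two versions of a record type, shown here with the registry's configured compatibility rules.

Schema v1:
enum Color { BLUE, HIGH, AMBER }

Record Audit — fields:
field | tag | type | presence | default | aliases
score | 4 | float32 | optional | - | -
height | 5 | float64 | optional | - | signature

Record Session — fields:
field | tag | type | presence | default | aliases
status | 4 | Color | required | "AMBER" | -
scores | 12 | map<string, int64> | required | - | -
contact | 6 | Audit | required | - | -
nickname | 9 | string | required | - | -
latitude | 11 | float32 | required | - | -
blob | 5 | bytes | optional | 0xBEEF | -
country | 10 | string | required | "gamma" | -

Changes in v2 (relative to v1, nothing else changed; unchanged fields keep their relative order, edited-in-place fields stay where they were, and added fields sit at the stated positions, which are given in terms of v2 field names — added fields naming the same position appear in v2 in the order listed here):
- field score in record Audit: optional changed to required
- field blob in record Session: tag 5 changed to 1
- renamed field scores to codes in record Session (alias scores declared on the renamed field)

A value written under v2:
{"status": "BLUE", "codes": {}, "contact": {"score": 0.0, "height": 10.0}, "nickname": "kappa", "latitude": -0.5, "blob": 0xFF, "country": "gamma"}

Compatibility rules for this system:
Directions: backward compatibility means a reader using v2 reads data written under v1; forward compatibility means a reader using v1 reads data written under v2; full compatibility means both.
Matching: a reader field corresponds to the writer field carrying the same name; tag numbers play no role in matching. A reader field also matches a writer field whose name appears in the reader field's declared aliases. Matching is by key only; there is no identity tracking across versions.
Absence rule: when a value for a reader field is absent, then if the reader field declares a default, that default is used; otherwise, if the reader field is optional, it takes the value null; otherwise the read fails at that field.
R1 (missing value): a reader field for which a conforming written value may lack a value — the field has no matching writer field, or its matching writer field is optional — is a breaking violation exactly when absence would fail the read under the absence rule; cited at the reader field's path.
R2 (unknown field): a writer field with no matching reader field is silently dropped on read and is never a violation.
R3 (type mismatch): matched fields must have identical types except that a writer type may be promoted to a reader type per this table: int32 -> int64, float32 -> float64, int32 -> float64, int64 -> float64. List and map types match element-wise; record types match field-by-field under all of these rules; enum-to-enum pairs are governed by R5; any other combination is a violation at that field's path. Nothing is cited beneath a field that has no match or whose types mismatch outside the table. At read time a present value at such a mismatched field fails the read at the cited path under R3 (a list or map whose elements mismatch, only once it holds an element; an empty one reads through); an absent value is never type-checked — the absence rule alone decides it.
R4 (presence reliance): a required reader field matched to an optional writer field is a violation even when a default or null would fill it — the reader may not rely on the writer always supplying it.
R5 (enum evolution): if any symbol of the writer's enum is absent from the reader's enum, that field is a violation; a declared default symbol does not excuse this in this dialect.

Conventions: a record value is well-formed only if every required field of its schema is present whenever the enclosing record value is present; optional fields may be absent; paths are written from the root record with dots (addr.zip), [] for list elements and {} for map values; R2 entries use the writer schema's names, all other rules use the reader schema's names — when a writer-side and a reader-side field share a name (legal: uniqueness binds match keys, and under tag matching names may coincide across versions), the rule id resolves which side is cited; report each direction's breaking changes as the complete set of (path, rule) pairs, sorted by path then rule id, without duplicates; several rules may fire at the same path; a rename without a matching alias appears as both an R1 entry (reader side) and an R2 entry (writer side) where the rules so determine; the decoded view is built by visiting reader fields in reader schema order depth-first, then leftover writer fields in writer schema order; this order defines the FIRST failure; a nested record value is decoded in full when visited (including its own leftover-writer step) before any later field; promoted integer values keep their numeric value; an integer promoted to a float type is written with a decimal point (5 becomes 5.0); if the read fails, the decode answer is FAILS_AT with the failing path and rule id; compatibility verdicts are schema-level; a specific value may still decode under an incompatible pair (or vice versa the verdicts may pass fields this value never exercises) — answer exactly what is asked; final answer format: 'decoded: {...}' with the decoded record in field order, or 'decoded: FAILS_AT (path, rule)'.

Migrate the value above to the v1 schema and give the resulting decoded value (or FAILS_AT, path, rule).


in Session below, arrows point writer -> reader
decoding the Session value with the v1 reader:
  status := "BLUE"
  read fails at scores under R1 (no fill)
  => FAILS_AT (scores, R1)
ruling out the remaining Session differences:
  field score in record Audit: optional changed to required -> schema-level compatibility only; this Session value's decode is unchanged
  field blob in record Session: tag 5 changed to 1 -> no rule fires on it and the decoded Session view is identical with or without it

decoded: FAILS_AT (scores, R1)


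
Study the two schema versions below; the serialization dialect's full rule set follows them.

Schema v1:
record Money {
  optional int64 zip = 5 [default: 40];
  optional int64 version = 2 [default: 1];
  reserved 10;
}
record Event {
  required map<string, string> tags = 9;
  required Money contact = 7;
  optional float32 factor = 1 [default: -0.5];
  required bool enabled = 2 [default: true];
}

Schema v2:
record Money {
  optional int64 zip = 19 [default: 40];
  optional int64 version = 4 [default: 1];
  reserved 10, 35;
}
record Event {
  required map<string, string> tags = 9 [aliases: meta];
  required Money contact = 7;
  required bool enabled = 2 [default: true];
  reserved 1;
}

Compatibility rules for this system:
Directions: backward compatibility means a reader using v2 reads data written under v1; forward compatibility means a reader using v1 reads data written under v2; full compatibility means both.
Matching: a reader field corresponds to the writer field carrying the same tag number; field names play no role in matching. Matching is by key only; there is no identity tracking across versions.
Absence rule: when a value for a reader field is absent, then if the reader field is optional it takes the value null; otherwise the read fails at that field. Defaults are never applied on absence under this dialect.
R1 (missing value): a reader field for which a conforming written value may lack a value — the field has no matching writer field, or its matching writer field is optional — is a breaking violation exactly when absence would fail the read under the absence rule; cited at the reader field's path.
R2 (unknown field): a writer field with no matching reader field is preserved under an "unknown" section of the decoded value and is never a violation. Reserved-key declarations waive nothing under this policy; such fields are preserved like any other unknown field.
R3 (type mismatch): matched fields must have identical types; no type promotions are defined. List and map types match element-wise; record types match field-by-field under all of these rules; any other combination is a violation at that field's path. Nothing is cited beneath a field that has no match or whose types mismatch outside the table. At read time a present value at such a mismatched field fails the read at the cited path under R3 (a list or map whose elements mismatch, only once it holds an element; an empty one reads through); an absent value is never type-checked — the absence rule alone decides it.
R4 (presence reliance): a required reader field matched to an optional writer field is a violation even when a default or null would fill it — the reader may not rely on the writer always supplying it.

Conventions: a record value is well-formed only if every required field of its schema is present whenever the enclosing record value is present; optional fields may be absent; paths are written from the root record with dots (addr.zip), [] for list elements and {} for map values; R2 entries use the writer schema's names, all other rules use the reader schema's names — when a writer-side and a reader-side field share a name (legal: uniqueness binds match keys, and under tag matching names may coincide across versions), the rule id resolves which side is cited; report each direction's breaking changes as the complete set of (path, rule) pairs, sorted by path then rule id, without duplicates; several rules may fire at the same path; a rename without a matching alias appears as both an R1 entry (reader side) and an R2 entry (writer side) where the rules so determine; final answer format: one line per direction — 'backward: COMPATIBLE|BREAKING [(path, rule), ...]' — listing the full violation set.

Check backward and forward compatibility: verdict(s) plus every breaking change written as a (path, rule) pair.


the writer's type comes first in each Event pair
backward analysis of Event with v2 as reader and v1 as writer:
  tags <- tags (map<string, string> -> map<string, string>, writer required)
  contact <- contact (Money -> Money, writer required)
  enabled <- enabled (bool -> bool, writer required)
  factor (writer side), unknown to reader
  no writer field matches reader contact.zip
  no writer field matches reader contact.version
  contact.zip (writer side), unknown to reader
  contact.version (writer side), unknown to reader
  nothing fires on Event: backward is COMPATIBLE
forward analysis of Event with v1 as reader and v2 as writer:
  tags <- tags (map<string, string> -> map<string, string>, writer required)
  contact <- contact (Money -> Money, writer required)
  no writer field matches reader factor
  enabled <- enabled (bool -> bool, writer required)
  no writer field matches reader contact.zip
  no writer field matches reader contact.version
  contact.zip (writer side), unknown to reader
  contact.version (writer side), unknown to reader
  nothing fires on Event: forward is COMPATIBLE

backward: COMPATIBLE []; forward: COMPATIBLE []


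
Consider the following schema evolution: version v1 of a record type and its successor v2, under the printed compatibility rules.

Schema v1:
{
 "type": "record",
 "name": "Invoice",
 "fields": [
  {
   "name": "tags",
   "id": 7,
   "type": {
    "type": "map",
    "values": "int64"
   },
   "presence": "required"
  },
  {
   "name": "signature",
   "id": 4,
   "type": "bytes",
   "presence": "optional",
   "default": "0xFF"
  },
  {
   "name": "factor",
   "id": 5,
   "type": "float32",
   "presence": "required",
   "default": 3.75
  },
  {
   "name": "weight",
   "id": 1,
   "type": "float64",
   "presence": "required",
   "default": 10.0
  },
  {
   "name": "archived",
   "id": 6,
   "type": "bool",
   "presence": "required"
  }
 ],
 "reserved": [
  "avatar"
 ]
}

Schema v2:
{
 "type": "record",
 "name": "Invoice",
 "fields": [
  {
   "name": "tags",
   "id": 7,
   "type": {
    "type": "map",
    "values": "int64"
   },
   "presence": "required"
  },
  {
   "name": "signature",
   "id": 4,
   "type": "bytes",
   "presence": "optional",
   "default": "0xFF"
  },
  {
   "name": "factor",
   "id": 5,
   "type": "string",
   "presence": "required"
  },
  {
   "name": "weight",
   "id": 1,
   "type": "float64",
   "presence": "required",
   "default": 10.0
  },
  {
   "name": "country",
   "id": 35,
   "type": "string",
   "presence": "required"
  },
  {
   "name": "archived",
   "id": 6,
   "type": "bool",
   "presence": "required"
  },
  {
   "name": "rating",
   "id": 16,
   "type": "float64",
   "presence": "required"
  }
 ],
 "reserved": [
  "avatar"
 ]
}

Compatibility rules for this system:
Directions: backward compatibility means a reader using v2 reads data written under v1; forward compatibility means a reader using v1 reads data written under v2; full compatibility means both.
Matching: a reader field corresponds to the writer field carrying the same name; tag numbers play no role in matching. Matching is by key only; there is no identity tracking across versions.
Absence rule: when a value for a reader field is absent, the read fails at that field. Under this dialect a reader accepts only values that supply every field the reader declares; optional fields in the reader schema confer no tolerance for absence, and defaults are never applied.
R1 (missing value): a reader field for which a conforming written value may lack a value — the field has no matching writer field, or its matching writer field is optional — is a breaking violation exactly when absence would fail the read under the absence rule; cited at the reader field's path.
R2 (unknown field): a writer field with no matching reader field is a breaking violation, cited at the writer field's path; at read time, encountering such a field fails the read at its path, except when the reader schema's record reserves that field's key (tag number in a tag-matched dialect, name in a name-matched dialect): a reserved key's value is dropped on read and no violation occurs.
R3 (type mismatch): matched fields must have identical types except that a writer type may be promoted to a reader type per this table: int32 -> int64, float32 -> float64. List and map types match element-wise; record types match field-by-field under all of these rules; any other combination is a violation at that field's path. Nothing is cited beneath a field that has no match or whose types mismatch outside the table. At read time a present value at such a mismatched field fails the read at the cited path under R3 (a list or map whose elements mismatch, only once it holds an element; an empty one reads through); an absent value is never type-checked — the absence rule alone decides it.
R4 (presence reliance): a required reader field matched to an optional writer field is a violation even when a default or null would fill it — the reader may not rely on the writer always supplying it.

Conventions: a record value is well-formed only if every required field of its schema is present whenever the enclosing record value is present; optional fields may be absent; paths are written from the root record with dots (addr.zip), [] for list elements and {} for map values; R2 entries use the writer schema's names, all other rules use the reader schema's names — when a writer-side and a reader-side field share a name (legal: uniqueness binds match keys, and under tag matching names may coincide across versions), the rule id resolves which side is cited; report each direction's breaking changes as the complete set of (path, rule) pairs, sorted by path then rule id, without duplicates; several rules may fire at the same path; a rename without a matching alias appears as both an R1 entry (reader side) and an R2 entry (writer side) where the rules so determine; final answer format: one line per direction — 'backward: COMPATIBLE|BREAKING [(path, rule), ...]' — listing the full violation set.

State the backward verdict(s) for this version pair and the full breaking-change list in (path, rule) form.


backward: BREAKING [(country, R1), (factor, R3), (rating, R1), (signature, R1)]

the writer's type comes first in each Invoice pair
backward analysis of Invoice with v2 as reader and v1 as writer:
  tags: map<string, int64> -> map<string, int64>, writer required; from tags
  signature: bytes -> bytes, writer optional; from signature
  factor: float32 -> string, writer required; from factor
  weight: float64 -> float64, writer required; from weight
  no writer field matches reader country
  archived: bool -> bool, writer required; from archived
  no writer field matches reader rating
  breaking: (country, R1)
  breaking: (factor, R3)
  breaking: (rating, R1)
  breaking: (signature, R1)
  => backward verdict for Invoice: BREAKING, 4 violation(s)


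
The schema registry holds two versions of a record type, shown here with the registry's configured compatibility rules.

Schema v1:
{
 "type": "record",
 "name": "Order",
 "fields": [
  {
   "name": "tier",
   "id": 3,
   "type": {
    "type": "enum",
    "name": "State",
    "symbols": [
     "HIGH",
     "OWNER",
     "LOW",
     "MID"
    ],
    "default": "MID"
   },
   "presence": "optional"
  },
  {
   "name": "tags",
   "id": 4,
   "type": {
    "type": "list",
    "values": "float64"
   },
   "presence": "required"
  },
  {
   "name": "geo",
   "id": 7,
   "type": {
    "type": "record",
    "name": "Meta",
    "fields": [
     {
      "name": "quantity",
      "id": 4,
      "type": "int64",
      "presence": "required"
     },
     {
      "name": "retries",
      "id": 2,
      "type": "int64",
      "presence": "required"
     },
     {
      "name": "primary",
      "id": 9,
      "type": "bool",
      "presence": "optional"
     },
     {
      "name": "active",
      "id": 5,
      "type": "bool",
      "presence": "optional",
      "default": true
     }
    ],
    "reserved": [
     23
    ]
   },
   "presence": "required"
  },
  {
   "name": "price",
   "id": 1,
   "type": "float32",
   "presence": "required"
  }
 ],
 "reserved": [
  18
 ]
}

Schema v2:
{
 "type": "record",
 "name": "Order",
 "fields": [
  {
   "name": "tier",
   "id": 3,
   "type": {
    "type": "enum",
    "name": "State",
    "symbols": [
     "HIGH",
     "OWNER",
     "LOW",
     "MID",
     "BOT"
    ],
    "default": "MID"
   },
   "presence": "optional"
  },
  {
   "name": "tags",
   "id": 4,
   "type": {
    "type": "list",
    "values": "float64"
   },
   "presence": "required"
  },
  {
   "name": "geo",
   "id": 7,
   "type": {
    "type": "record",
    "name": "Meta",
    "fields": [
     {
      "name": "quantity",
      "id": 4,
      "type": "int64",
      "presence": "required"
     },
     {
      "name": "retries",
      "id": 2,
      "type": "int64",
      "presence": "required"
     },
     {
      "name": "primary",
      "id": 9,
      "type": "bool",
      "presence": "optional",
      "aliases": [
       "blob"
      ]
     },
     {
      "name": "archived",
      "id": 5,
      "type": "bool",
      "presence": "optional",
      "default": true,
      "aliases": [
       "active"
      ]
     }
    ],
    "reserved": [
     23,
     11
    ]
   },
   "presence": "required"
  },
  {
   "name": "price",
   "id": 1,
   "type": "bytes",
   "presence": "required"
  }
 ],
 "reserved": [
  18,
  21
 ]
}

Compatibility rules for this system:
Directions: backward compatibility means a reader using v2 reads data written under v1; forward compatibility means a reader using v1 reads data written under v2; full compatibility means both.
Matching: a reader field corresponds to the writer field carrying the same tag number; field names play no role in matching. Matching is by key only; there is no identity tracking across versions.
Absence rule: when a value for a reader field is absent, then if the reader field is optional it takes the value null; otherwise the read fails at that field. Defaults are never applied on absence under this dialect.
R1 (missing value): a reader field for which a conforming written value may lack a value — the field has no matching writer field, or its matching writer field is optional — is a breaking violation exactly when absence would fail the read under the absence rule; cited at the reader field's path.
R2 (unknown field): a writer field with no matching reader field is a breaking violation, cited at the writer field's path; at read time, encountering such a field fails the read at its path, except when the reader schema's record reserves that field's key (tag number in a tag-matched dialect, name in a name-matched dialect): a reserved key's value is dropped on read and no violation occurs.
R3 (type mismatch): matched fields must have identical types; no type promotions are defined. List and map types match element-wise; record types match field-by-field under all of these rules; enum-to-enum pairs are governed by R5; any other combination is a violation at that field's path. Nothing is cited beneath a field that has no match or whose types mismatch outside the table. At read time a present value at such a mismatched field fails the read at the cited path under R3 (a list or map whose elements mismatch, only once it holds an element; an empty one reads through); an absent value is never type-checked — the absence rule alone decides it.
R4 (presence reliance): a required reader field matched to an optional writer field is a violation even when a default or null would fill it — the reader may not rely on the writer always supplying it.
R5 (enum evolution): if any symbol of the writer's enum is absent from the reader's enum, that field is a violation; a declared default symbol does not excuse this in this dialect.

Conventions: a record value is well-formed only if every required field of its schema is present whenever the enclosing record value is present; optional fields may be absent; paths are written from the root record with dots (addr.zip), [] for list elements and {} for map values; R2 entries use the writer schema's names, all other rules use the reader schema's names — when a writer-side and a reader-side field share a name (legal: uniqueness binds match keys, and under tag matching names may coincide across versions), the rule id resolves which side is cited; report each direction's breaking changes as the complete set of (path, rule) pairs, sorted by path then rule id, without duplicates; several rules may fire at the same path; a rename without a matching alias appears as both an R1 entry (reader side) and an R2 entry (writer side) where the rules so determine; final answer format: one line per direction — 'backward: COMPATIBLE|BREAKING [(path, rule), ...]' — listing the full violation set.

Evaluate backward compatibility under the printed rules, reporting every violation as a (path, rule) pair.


backward: BREAKING [(price, R3)]

the writer's type comes first in each Order pair
backward on Order — v2 reading data written by v1:
  State -> State, writer optional: tier aligns to tier
  list<float64> -> list<float64>, writer required: tags aligns to tags
  Meta -> Meta, writer required: geo aligns to geo
  float32 -> bytes, writer required: price aligns to price
  int64 -> int64, writer required: geo.quantity aligns to geo.quantity
  int64 -> int64, writer required: geo.retries aligns to geo.retries
  bool -> bool, writer optional: geo.primary aligns to geo.primary
  bool -> bool, writer optional: geo.archived aligns to geo.active
  breaking: (price, R3)
  backward on Order therefore BREAKING (1)
the rest of the Order diff is inert for this question:
  renamed field active to archived in record Meta (alias active declared on the renamed field) -> inert for the asked Order verdict: nothing fires
  enum State (field tier in record Order): symbol BOT added -> fires only in the forward direction of Order, which is not asked here
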